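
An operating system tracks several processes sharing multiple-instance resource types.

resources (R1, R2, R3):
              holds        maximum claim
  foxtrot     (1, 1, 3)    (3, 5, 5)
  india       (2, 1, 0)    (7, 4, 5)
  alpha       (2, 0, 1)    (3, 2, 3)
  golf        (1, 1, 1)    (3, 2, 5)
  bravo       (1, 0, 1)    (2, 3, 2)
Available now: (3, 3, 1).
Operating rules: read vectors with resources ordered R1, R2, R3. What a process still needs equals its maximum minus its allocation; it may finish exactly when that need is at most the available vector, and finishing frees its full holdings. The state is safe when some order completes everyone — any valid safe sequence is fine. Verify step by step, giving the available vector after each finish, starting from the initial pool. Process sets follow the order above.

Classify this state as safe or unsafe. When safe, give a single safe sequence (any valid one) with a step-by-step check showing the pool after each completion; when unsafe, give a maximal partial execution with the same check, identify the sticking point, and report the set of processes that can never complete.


The state is UNSAFE.
Key observation: after bravo, alpha the pool peaks at (6, 3, 3), and each blocked process is short somewhere: foxtrot on R2; india on R3; golf on R3.
A maximal execution: bravo, alpha — then nothing else fits. Walking it through:
  pool = (3, 3, 1)
  bravo needs (1, 3, 1) <= (3, 3, 1) -> finishes; pool += (1, 0, 1) = (4, 3, 2)
  alpha needs (1, 2, 2) <= (4, 3, 2) -> finishes; pool += (2, 0, 1) = (6, 3, 3)
  blocked: foxtrot wants (2, 4, 2), pool (6, 3, 3) — not enough R2
  blocked: india wants (5, 3, 5), pool (6, 3, 3) — not enough R3
  blocked: golf wants (2, 1, 4), pool (6, 3, 3) — not enough R3
Never able to finish: foxtrot, india and golf.


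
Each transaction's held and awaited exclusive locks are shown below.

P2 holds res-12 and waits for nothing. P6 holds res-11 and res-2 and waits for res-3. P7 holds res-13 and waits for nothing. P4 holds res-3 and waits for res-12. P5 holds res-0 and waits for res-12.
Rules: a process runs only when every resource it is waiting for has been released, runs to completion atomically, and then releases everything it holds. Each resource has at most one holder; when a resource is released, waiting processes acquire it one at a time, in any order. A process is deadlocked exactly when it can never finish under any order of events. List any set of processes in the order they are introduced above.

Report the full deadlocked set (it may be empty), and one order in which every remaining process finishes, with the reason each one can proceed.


No process is deadlocked.
Key observation: although several processes wait, no cycle exists — each chain bottoms out at a free runner.
One completion order for the rest: P7, P2, P4, P5, P6.
Check, step by step:
  P7: no waits; runs immediately, freeing res-13
  P2: no waits; runs immediately, freeing res-12
  P4: everything it awaited (res-12) is free; runs, freeing res-3
  P5: everything it awaited (res-12) is free; runs, freeing res-0
  P6: everything it awaited (res-3) is free; runs, freeing res-11 and res-2


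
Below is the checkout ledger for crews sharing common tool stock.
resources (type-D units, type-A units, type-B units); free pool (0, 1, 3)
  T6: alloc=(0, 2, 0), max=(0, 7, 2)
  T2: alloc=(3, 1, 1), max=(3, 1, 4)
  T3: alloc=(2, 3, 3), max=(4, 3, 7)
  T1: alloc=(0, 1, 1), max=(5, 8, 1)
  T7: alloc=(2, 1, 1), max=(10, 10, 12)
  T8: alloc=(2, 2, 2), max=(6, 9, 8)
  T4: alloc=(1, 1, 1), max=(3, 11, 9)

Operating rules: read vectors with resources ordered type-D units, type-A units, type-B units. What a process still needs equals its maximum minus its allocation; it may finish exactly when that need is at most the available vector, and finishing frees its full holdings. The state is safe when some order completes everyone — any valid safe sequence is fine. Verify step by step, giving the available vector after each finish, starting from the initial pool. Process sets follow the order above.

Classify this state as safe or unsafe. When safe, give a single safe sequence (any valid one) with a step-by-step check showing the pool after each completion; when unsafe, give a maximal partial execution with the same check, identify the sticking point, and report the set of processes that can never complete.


SAFE — a valid safe sequence is T2, T3, T6, T1, T8, T4, T7.
Key observation: at T2 the run first touches a limit — (0, 0, 3) against (0, 1, 3), exact on a resource it actually requests.
Verifying each step:
  pool = (0, 1, 3)
  T2: need (0, 0, 3) fits (0, 1, 3); releases (3, 1, 1), pool now (3, 2, 4)
  T3: need (2, 0, 4) fits (3, 2, 4); releases (2, 3, 3), pool now (5, 5, 7)
  T6: need (0, 5, 2) fits (5, 5, 7); releases (0, 2, 0), pool now (5, 7, 7)
  T1: need (5, 7, 0) fits (5, 7, 7); releases (0, 1, 1), pool now (5, 8, 8)
  T8: need (4, 7, 6) fits (5, 8, 8); releases (2, 2, 2), pool now (7, 10, 10)
  T4: need (2, 10, 8) fits (7, 10, 10); releases (1, 1, 1), pool now (8, 11, 11)
  T7: need (8, 9, 11) fits (8, 11, 11); releases (2, 1, 1), pool now (10, 12, 12)


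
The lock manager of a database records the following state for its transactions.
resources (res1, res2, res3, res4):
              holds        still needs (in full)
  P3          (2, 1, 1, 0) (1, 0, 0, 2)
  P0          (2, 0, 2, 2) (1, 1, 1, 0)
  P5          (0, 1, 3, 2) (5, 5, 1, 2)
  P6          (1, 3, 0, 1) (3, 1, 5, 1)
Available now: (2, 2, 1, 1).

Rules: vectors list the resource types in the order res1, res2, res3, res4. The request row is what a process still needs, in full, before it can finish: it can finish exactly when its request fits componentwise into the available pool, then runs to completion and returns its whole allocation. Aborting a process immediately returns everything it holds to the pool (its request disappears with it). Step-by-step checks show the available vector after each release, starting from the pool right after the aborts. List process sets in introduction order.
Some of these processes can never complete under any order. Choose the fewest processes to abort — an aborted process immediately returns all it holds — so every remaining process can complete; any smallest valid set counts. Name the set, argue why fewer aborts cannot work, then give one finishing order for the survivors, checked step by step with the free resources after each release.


The answer: abort P5.
Key observation: the returned (0, 1, 3, 2) from P5 is what brings P6 — unrunnable before, under any order — into play at step 3.
No smaller set exists: with zero aborts the deadlock remains.
Survivors finish in the order: P0, P3, P6. Step-by-step check (pool after the aborts first):
  pool = (2, 3, 4, 3)
  run P0 (needs (1, 1, 1, 0), free (2, 3, 4, 3)); after release of (2, 0, 2, 2) the pool is (4, 3, 6, 5)
  run P3 (needs (1, 0, 0, 2), free (4, 3, 6, 5)); after release of (2, 1, 1, 0) the pool is (6, 4, 7, 5)
  run P6 (needs (3, 1, 5, 1), free (6, 4, 7, 5)); after release of (1, 3, 0, 1) the pool is (7, 7, 7, 6)


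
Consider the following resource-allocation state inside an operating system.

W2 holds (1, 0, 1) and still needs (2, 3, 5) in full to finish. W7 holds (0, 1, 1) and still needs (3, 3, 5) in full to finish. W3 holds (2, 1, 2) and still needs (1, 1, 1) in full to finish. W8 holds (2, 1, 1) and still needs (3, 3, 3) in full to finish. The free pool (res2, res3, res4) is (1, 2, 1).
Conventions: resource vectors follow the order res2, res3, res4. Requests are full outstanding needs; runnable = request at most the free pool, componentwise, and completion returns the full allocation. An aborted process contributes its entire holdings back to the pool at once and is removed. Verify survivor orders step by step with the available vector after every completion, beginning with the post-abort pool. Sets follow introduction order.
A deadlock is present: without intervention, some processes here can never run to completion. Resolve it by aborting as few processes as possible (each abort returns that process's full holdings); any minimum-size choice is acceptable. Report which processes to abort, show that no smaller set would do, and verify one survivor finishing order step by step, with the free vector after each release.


The answer: abort W2.
Key observation: before aborting W2, W7 was permanently blocked — no order could ever run it; afterwards it completes at step 3.
No smaller set exists: with zero aborts the deadlock remains.
One survivor order: W3, W8, W7. Step-by-step check (post-abort pool first):
  pool = (2, 2, 2)
  run W3 (needs (1, 1, 1), free (2, 2, 2)); after release of (2, 1, 2) the pool is (4, 3, 4)
  run W8 (needs (3, 3, 3), free (4, 3, 4)); after release of (2, 1, 1) the pool is (6, 4, 5)
  run W7 (needs (3, 3, 5), free (6, 4, 5)); after release of (0, 1, 1) the pool is (6, 5, 6)


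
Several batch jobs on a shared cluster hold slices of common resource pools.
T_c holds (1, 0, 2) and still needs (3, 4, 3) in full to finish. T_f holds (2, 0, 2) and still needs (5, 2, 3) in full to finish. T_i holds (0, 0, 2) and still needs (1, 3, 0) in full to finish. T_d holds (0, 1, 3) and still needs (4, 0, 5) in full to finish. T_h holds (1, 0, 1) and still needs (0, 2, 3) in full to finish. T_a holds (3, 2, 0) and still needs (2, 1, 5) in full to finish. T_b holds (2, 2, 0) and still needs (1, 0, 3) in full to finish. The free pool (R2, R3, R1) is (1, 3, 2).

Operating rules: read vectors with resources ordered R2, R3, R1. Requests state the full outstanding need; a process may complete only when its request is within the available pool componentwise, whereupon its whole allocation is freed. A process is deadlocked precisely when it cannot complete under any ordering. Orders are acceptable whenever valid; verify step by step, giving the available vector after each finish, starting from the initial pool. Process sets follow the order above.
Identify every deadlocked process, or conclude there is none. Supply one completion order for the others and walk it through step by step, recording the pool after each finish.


Nothing here is deadlocked.
Key observation: starting with T_i, each completion frees enough for the next — no one is permanently blocked.
One completion order for the rest: T_i, T_h, T_a, T_f, T_b, T_d, T_c. Walking it through:
  pool = (1, 3, 2)
  run T_i (needs (1, 3, 0), free (1, 3, 2)); after release of (0, 0, 2) the pool is (1, 3, 4)
  run T_h (needs (0, 2, 3), free (1, 3, 4)); after release of (1, 0, 1) the pool is (2, 3, 5)
  run T_a (needs (2, 1, 5), free (2, 3, 5)); after release of (3, 2, 0) the pool is (5, 5, 5)
  run T_f (needs (5, 2, 3), free (5, 5, 5)); after release of (2, 0, 2) the pool is (7, 5, 7)
  run T_b (needs (1, 0, 3), free (7, 5, 7)); after release of (2, 2, 0) the pool is (9, 7, 7)
  run T_d (needs (4, 0, 5), free (9, 7, 7)); after release of (0, 1, 3) the pool is (9, 8, 10)
  run T_c (needs (3, 4, 3), free (9, 8, 10)); after release of (1, 0, 2) the pool is (10, 8, 12)


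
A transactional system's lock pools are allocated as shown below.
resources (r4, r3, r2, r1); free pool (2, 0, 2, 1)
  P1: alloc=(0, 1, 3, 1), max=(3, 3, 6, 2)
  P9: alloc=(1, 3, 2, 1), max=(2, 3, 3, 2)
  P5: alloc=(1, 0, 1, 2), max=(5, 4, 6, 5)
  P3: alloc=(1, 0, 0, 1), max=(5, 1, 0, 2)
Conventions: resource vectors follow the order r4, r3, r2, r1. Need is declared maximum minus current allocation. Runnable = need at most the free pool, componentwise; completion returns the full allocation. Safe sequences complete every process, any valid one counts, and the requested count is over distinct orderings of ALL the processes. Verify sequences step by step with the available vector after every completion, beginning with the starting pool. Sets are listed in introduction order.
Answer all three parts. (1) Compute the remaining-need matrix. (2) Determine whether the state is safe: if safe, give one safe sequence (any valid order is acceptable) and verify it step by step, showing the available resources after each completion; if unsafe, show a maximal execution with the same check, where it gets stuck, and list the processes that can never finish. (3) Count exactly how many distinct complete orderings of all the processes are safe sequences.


(1) Remaining need (order r4, r3, r2, r1):
  P1: (3, 2, 3, 1)
  P9: (1, 0, 1, 1)
  P5: (4, 4, 5, 3)
  P3: (4, 1, 0, 1)
(2) UNSAFE — no complete ordering exists.
Key observation: after P9, P1 complete, (3, 4, 7, 3) is the best the pool ever gets, yet each leftover process wants more r4.
The run P9, P1 cannot be extended any further. Step-by-step check:
  pool = (2, 0, 2, 1)
  P9: need (1, 0, 1, 1) fits (2, 0, 2, 1); releases (1, 3, 2, 1), pool now (3, 3, 4, 2)
  P1: need (3, 2, 3, 1) fits (3, 3, 4, 2); releases (0, 1, 3, 1), pool now (3, 4, 7, 3)
  P5 cannot run: need (4, 4, 5, 3) vs free (3, 4, 7, 3) (insufficient r4)
  P3 cannot run: need (4, 1, 0, 1) vs free (3, 4, 7, 3) (insufficient r4)
Processes that can never finish: P5 and P3.
(3) Precisely 0 of the possible complete orderings are safe sequences.


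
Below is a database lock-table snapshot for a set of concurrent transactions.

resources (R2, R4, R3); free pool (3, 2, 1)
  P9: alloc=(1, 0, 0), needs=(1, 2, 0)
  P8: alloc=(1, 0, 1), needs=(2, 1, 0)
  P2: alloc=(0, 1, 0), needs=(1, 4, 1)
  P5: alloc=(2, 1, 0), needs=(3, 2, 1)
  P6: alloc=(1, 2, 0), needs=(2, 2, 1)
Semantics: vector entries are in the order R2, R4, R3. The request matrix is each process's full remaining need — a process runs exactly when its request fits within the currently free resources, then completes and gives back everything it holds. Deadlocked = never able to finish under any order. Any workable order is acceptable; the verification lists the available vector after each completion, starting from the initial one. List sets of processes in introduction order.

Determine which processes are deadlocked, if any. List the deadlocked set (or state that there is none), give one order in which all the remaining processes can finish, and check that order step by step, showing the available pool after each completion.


Nothing here is deadlocked.
Key observation: P5 leads a chain of completions in which each release enables another process.
The rest can finish in the order P5, P6, P8, P2, P9. Walking it through:
  pool = (3, 2, 1)
  P5 needs (3, 2, 1) <= (3, 2, 1) -> finishes; pool += (2, 1, 0) = (5, 3, 1)
  P6 needs (2, 2, 1) <= (5, 3, 1) -> finishes; pool += (1, 2, 0) = (6, 5, 1)
  P8 needs (2, 1, 0) <= (6, 5, 1) -> finishes; pool += (1, 0, 1) = (7, 5, 2)
  P2 needs (1, 4, 1) <= (7, 5, 2) -> finishes; pool += (0, 1, 0) = (7, 6, 2)
  P9 needs (1, 2, 0) <= (7, 6, 2) -> finishes; pool += (1, 0, 0) = (8, 6, 2)


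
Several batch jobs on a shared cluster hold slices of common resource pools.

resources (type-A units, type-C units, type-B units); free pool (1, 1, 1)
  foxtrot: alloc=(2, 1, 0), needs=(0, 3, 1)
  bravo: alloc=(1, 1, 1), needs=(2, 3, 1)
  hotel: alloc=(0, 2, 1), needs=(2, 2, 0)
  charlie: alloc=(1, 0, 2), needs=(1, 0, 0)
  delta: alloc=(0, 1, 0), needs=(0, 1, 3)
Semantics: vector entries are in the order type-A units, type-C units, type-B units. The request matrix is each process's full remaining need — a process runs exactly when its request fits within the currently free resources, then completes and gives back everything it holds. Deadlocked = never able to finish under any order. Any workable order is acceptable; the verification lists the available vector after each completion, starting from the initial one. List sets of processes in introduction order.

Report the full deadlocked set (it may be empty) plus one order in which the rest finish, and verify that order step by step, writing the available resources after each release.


No process is deadlocked.
Key observation: charlie leads a chain of completions in which each release enables another process.
One completion order for the rest: charlie, delta, hotel, bravo, foxtrot. Step-by-step check:
  pool = (1, 1, 1)
  charlie needs (1, 0, 0) <= (1, 1, 1) -> finishes; pool += (1, 0, 2) = (2, 1, 3)
  delta needs (0, 1, 3) <= (2, 1, 3) -> finishes; pool += (0, 1, 0) = (2, 2, 3)
  hotel needs (2, 2, 0) <= (2, 2, 3) -> finishes; pool += (0, 2, 1) = (2, 4, 4)
  bravo needs (2, 3, 1) <= (2, 4, 4) -> finishes; pool += (1, 1, 1) = (3, 5, 5)
  foxtrot needs (0, 3, 1) <= (3, 5, 5) -> finishes; pool += (2, 1, 0) = (5, 6, 5)


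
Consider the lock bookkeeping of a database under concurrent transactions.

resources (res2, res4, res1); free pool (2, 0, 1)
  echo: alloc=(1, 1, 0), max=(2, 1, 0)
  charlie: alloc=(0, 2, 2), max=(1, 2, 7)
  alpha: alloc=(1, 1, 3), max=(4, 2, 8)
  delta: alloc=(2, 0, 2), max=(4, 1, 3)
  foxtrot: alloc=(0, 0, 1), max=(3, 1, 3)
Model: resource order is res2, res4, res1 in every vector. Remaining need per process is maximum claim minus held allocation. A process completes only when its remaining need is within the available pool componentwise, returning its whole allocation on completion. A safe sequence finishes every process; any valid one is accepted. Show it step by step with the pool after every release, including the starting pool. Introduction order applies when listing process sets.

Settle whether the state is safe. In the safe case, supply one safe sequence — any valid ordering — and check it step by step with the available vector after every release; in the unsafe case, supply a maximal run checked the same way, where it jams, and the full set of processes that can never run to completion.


UNSAFE.
Key observation: once echo, delta, foxtrot finish, the pool peaks at (5, 1, 4) — and every remaining process still needs more res1 than that.
A maximal execution: echo, delta, foxtrot — then nothing else fits. Check, step by step:
  pool = (2, 0, 1)
  echo needs (1, 0, 0) <= (2, 0, 1) -> finishes; pool += (1, 1, 0) = (3, 1, 1)
  delta needs (2, 1, 1) <= (3, 1, 1) -> finishes; pool += (2, 0, 2) = (5, 1, 3)
  foxtrot needs (3, 1, 2) <= (5, 1, 3) -> finishes; pool += (0, 0, 1) = (5, 1, 4)
  charlie cannot run: need (1, 0, 5) vs free (5, 1, 4) (insufficient res1)
  alpha cannot run: need (3, 1, 5) vs free (5, 1, 4) (insufficient res1)
Processes that can never finish: charlie and alpha.


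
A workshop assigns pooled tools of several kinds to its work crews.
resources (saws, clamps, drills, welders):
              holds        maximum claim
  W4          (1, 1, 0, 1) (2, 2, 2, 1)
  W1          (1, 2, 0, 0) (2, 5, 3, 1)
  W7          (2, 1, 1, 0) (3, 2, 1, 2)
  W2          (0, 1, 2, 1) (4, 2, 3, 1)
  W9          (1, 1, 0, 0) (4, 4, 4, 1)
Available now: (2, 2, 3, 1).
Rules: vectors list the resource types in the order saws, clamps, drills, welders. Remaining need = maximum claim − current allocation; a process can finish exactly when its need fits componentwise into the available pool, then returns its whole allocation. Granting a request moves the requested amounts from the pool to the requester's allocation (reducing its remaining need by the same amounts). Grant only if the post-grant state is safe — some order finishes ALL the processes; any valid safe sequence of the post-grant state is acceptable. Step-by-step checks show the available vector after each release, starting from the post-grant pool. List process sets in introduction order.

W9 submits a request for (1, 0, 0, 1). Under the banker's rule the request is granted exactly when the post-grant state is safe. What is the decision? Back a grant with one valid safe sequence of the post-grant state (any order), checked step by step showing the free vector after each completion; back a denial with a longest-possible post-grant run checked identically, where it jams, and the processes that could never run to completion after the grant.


DENY — the pretend-granted state is unsafe.
Key observation: after W4, W1 the pool peaks at (3, 5, 3, 1), and each blocked process is short somewhere: W7 on welders; W2 on saws; W9 on drills.
On the post-grant state, W4, W1 is a maximal run — nothing extends it. Step-by-step check:
  pool = (1, 2, 3, 0)
  W4: need (1, 1, 2, 0) fits (1, 2, 3, 0); releases (1, 1, 0, 1), pool now (2, 3, 3, 1)
  W1: need (1, 3, 3, 1) fits (2, 3, 3, 1); releases (1, 2, 0, 0), pool now (3, 5, 3, 1)
  blocked: W7 wants (1, 1, 0, 2), pool (3, 5, 3, 1) — not enough welders
  blocked: W2 wants (4, 1, 1, 0), pool (3, 5, 3, 1) — not enough saws
  blocked: W9 wants (2, 3, 4, 0), pool (3, 5, 3, 1) — not enough drills
Had the request been granted, W7, W2 and W9 could never finish.


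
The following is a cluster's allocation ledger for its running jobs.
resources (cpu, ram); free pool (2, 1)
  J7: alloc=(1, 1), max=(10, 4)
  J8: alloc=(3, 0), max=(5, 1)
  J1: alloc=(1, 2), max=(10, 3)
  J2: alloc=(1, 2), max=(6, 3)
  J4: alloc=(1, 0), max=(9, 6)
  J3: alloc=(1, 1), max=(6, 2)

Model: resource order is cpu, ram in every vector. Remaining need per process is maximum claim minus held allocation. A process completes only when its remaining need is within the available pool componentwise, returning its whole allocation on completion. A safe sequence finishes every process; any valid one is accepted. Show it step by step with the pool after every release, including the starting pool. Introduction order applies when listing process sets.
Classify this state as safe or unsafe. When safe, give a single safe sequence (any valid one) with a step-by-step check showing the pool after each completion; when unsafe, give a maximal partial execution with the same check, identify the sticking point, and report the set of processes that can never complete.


UNSAFE — no complete ordering exists.
Key observation: cpu is the bottleneck — with J8, J2, J3 done the pool holds (7, 4), short of every remaining need.
Going as far as possible: J8, J2, J3; after that, nothing fits. Check, step by step:
  pool = (2, 1)
  run J8 (needs (2, 1), free (2, 1)); after release of (3, 0) the pool is (5, 1)
  run J2 (needs (5, 1), free (5, 1)); after release of (1, 2) the pool is (6, 3)
  run J3 (needs (5, 1), free (6, 3)); after release of (1, 1) the pool is (7, 4)
  blocked: J7 wants (9, 3), pool (7, 4) — not enough cpu
  blocked: J1 wants (9, 1), pool (7, 4) — not enough cpu
  blocked: J4 wants (8, 6), pool (7, 4) — not enough cpu and ram
Never able to finish: J7, J1 and J4.


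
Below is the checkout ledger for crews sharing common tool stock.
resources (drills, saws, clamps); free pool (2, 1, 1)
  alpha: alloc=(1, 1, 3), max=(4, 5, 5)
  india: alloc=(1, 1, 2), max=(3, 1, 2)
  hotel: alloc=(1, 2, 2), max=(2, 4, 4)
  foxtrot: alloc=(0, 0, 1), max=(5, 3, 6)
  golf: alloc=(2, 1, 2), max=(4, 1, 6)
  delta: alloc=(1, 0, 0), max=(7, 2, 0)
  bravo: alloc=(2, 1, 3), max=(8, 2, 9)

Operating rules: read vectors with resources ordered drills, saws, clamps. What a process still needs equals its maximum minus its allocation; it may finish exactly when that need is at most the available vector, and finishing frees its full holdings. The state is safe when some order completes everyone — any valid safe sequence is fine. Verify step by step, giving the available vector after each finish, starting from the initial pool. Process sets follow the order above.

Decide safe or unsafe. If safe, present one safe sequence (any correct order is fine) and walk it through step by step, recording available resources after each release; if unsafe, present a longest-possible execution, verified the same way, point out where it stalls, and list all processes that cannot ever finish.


SAFE. One safe sequence: india, hotel, golf, alpha, delta, bravo, foxtrot.
Key observation: the first exact fit in this order is india — it needs (2, 0, 0) with (2, 1, 1) free, meeting a requested resource to the last unit.
Step-by-step check:
  pool = (2, 1, 1)
  india: need (2, 0, 0) fits (2, 1, 1); releases (1, 1, 2), pool now (3, 2, 3)
  hotel: need (1, 2, 2) fits (3, 2, 3); releases (1, 2, 2), pool now (4, 4, 5)
  golf: need (2, 0, 4) fits (4, 4, 5); releases (2, 1, 2), pool now (6, 5, 7)
  alpha: need (3, 4, 2) fits (6, 5, 7); releases (1, 1, 3), pool now (7, 6, 10)
  delta: need (6, 2, 0) fits (7, 6, 10); releases (1, 0, 0), pool now (8, 6, 10)
  bravo: need (6, 1, 6) fits (8, 6, 10); releases (2, 1, 3), pool now (10, 7, 13)
  foxtrot: need (5, 3, 5) fits (10, 7, 13); releases (0, 0, 1), pool now (10, 7, 14)


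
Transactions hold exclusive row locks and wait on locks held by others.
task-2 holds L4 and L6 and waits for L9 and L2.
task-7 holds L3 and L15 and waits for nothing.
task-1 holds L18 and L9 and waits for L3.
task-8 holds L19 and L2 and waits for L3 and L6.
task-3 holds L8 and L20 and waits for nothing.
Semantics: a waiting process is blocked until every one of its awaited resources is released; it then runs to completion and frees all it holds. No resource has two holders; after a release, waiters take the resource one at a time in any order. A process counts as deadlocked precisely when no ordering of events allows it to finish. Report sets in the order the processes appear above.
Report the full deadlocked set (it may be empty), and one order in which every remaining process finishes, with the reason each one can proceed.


The deadlocked set is task-2 and task-8.
Key observation: the waits loop around task-2 -> task-8 -> task-2 with no way out; no other process is dragged down with it.
A valid finishing order for the others: task-7, task-1, task-3.
Step-by-step check:
  run task-7 (it waits on nothing); releases L3 and L15
  task-1: everything it awaited (L3) is free; runs, freeing L18 and L9
  run task-3 (it waits on nothing); releases L8 and L20


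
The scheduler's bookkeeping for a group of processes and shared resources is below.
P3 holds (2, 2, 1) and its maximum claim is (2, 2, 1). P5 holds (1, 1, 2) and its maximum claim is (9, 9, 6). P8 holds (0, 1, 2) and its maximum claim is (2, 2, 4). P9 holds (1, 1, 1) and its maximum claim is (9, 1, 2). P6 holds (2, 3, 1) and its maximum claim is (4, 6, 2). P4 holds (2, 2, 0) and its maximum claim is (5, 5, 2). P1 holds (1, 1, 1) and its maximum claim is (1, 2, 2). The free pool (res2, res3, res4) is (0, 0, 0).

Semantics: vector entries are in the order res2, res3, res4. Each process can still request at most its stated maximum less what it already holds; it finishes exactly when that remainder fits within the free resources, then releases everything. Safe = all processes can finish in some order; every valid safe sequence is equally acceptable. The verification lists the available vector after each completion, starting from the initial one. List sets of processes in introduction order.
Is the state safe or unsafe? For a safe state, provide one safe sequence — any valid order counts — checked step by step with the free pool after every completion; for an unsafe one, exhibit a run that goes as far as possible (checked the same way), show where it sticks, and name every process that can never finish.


The state is UNSAFE.
Key observation: after P3, P1, P6, P4, P8 complete, (7, 9, 5) is the best the pool ever gets, yet each leftover process wants more res2.
The run P3, P1, P6, P4, P8 cannot be extended any further. Walking it through:
  pool = (0, 0, 0)
  P3: need (0, 0, 0) fits (0, 0, 0); releases (2, 2, 1), pool now (2, 2, 1)
  P1: need (0, 1, 1) fits (2, 2, 1); releases (1, 1, 1), pool now (3, 3, 2)
  P6: need (2, 3, 1) fits (3, 3, 2); releases (2, 3, 1), pool now (5, 6, 3)
  P4: need (3, 3, 2) fits (5, 6, 3); releases (2, 2, 0), pool now (7, 8, 3)
  P8: need (2, 1, 2) fits (7, 8, 3); releases (0, 1, 2), pool now (7, 9, 5)
  P5 still needs (8, 8, 4) but only (7, 9, 5) is free — short on res2
  P9 still needs (8, 0, 1) but only (7, 9, 5) is free — short on res2
Processes that can never finish: P5 and P9.


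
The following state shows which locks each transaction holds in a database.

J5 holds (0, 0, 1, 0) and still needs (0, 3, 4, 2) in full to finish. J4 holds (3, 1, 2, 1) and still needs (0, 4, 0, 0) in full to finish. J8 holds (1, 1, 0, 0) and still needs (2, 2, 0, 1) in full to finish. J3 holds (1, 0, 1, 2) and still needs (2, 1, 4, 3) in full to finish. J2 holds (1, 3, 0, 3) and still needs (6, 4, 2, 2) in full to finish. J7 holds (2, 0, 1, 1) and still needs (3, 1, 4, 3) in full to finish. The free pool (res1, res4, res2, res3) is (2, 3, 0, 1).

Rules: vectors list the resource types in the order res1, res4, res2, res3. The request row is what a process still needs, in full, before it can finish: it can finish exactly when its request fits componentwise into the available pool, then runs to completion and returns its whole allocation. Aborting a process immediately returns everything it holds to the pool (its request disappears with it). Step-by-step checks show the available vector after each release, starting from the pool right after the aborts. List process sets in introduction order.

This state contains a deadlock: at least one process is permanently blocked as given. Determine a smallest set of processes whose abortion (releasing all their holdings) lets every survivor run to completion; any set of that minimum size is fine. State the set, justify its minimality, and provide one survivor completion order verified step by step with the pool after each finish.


Abort J5 and J7.
Key observation: J3 was stuck for good until J5 and J7 gave back (2, 0, 2, 1); in the order shown it finishes at step 4.
No one abort is enough; case by case: J5 alone leaves J3 blocked (short on res2); J4 alone leaves J5 blocked (short on res2); J8 alone leaves J5 blocked (short on res2); J3 alone leaves J5 blocked (short on res2); J2 alone leaves J5 blocked (short on res2); J7 alone leaves J5 blocked (short on res2).
The survivors complete as J8, J4, J2, J3. Verifying each step (starting from the post-abort pool):
  pool = (4, 3, 2, 2)
  J8: need (2, 2, 0, 1) fits (4, 3, 2, 2); releases (1, 1, 0, 0), pool now (5, 4, 2, 2)
  J4: need (0, 4, 0, 0) fits (5, 4, 2, 2); releases (3, 1, 2, 1), pool now (8, 5, 4, 3)
  J2: need (6, 4, 2, 2) fits (8, 5, 4, 3); releases (1, 3, 0, 3), pool now (9, 8, 4, 6)
  J3: need (2, 1, 4, 3) fits (9, 8, 4, 6); releases (1, 0, 1, 2), pool now (10, 8, 5, 8)


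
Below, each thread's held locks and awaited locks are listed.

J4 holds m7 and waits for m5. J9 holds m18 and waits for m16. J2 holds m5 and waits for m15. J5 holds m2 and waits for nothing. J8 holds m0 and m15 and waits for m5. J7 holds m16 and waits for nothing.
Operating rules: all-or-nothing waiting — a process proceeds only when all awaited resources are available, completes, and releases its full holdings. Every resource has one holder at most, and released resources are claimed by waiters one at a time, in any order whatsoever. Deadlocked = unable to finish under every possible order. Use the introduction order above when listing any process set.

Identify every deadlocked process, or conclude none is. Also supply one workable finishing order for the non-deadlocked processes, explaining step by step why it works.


Deadlocked: J4, J2 and J8.
Key observation: the knot is the closed ring of waits J2 -> J8 -> J2; J4 waits into the deadlock from upstream.
A valid finishing order for the others: J5, J7, J9.
Check, step by step:
  J5 waits on nothing -> runs at once and releases m2
  J7 waits on nothing -> runs at once and releases m16
  run J9 (all its waits — m16 — are resolved); releases m18


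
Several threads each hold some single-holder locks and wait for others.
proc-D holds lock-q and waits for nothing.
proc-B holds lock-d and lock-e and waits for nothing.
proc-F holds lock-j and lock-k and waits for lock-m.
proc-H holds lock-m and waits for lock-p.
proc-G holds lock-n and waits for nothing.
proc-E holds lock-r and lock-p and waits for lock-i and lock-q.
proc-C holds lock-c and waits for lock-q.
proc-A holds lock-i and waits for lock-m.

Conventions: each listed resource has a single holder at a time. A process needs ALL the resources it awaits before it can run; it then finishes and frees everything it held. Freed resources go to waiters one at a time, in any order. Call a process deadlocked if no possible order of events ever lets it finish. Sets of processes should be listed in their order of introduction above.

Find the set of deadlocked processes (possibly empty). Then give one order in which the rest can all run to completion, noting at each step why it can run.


The deadlocked set is proc-F, proc-H, proc-E and proc-A.
Key observation: along proc-H -> proc-E -> proc-A -> proc-H, each member waits on what the next one holds — a deadlock; proc-F waits into the deadlock from upstream.
A valid finishing order for the others: proc-G, proc-D, proc-C, proc-B.
Check, step by step:
  proc-G: no waits; runs immediately, freeing lock-n
  proc-D: no waits; runs immediately, freeing lock-q
  run proc-C (all its waits — lock-q — are resolved); releases lock-c
  proc-B: no waits; runs immediately, freeing lock-d and lock-e


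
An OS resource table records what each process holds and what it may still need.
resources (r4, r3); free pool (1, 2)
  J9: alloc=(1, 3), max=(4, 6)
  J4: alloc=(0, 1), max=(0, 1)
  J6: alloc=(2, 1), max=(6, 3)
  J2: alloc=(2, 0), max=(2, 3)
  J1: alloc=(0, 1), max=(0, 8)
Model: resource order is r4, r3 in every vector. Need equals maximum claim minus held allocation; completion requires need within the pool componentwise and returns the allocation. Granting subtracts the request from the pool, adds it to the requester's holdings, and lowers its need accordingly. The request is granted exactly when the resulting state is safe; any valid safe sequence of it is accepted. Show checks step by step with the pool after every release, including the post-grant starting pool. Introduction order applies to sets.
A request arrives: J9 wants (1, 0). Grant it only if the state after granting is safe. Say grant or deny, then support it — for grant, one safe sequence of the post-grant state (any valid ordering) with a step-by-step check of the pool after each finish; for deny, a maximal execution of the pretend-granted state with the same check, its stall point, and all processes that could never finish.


GRANT: granting preserves safety; a valid post-grant sequence is J4, J2, J9, J6, J1.
Key observation: even at the reduced pool (0, 2), J4 fits immediately, so safety survives the grant.
Step-by-step check of the post-grant state:
  pool = (0, 2)
  J4: need (0, 0) fits (0, 2); releases (0, 1), pool now (0, 3)
  J2: need (0, 3) fits (0, 3); releases (2, 0), pool now (2, 3)
  J9: need (2, 3) fits (2, 3); releases (2, 3), pool now (4, 6)
  J6: need (4, 2) fits (4, 6); releases (2, 1), pool now (6, 7)
  J1: need (0, 7) fits (6, 7); releases (0, 1), pool now (6, 8)


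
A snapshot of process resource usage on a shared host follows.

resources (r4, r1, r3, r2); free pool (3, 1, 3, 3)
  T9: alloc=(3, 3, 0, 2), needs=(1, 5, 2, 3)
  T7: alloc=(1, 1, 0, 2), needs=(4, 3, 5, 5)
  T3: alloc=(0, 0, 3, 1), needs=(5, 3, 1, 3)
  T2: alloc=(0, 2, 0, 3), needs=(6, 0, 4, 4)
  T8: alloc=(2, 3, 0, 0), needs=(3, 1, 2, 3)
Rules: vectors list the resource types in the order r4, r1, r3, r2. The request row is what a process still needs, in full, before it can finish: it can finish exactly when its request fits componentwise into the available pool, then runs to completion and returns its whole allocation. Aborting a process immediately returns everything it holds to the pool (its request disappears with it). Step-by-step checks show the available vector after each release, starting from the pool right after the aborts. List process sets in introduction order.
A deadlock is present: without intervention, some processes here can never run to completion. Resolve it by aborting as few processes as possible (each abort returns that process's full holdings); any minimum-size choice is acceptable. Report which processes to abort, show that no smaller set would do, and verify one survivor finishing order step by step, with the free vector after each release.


Minimum abort set: T9.
Key observation: the deadlocked T7 becomes finishable only because T9 released (3, 3, 0, 2); it completes at step 2 below.
No smaller set exists: with zero aborts the deadlock remains.
Survivors finish in the order: T3, T7, T2, T8. Verifying each step (pool after the aborts first):
  pool = (6, 4, 3, 5)
  T3 needs (5, 3, 1, 3) <= (6, 4, 3, 5) -> finishes; pool += (0, 0, 3, 1) = (6, 4, 6, 6)
  T7 needs (4, 3, 5, 5) <= (6, 4, 6, 6) -> finishes; pool += (1, 1, 0, 2) = (7, 5, 6, 8)
  T2 needs (6, 0, 4, 4) <= (7, 5, 6, 8) -> finishes; pool += (0, 2, 0, 3) = (7, 7, 6, 11)
  T8 needs (3, 1, 2, 3) <= (7, 7, 6, 11) -> finishes; pool += (2, 3, 0, 0) = (9, 10, 6, 11)


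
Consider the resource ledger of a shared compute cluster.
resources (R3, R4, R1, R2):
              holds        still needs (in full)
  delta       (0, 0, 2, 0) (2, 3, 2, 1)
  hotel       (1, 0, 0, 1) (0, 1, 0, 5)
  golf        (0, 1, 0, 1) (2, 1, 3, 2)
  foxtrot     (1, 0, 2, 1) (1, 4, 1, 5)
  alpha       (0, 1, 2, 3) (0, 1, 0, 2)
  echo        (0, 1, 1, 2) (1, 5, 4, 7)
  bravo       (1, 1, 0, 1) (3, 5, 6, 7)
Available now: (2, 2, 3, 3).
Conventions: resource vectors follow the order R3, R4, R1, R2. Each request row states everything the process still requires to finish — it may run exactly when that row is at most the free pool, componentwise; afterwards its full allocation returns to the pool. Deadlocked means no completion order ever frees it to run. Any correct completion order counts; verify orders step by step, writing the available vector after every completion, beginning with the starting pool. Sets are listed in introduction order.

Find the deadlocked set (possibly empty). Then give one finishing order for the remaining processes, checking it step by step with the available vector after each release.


Deadlocked set: echo and bravo.
Key observation: even finishing alpha, hotel, delta, golf, foxtrot leaves just (4, 4, 9, 9) free — too little R4 for any of the remaining processes.
One completion order for the rest: alpha, hotel, delta, golf, foxtrot. Walking it through:
  pool = (2, 2, 3, 3)
  alpha needs (0, 1, 0, 2) <= (2, 2, 3, 3) -> finishes; pool += (0, 1, 2, 3) = (2, 3, 5, 6)
  hotel needs (0, 1, 0, 5) <= (2, 3, 5, 6) -> finishes; pool += (1, 0, 0, 1) = (3, 3, 5, 7)
  delta needs (2, 3, 2, 1) <= (3, 3, 5, 7) -> finishes; pool += (0, 0, 2, 0) = (3, 3, 7, 7)
  golf needs (2, 1, 3, 2) <= (3, 3, 7, 7) -> finishes; pool += (0, 1, 0, 1) = (3, 4, 7, 8)
  foxtrot needs (1, 4, 1, 5) <= (3, 4, 7, 8) -> finishes; pool += (1, 0, 2, 1) = (4, 4, 9, 9)
The blocked processes can never fit:
  echo still needs (1, 5, 4, 7) but only (4, 4, 9, 9) is free — short on R4
  bravo still needs (3, 5, 6, 7) but only (4, 4, 9, 9) is free — short on R4


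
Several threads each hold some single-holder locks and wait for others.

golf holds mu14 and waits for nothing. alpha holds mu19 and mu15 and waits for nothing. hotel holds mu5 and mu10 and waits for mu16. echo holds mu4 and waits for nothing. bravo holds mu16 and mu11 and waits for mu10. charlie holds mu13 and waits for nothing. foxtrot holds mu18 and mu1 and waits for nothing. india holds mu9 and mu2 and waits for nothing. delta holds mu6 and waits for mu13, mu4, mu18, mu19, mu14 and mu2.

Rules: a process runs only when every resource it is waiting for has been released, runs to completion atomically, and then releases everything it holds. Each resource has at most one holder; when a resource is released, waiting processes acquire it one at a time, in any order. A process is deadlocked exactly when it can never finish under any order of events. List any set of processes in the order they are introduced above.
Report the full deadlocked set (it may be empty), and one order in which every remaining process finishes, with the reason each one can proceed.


The deadlocked set is hotel and bravo.
Key observation: the wait chain closes on itself along hotel -> bravo -> hotel; no other process is dragged down with it.
One completion order for the rest: alpha, india, charlie, foxtrot, golf, echo, delta.
Step-by-step check:
  alpha waits on nothing -> runs at once and releases mu19 and mu15
  india waits on nothing -> runs at once and releases mu9 and mu2
  charlie waits on nothing -> runs at once and releases mu13
  foxtrot waits on nothing -> runs at once and releases mu18 and mu1
  golf waits on nothing -> runs at once and releases mu14
  echo waits on nothing -> runs at once and releases mu4
  delta: everything it awaited (mu13, mu4, mu18, mu19, mu14 and mu2) is free; runs, freeing mu6
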